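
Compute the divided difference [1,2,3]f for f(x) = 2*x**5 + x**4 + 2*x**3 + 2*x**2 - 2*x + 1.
219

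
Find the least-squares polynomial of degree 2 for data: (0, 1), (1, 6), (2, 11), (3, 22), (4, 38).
8/5 + x + (2)x²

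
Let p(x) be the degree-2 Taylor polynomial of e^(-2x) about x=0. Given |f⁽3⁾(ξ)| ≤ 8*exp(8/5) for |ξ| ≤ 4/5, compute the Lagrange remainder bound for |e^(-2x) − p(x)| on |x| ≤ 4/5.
256*exp(8/5)/375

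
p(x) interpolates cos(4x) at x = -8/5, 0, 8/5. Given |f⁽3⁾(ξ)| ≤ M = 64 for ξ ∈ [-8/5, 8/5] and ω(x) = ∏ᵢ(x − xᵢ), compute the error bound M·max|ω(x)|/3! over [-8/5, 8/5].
32768*sqrt(3)/3375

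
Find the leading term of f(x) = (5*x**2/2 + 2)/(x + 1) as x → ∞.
5*x/2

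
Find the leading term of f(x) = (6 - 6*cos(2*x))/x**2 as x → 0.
12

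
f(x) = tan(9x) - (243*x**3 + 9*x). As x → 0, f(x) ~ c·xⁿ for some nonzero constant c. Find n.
5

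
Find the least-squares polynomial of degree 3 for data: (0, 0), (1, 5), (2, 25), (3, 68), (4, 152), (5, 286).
-1/9 + (1243/378)x + (47/252)x² + (229/108)x³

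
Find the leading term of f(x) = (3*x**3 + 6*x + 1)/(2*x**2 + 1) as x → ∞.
3*x/2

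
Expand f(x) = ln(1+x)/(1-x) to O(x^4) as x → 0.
x + x**2/2 + 5*x**3/6 + O(x**4)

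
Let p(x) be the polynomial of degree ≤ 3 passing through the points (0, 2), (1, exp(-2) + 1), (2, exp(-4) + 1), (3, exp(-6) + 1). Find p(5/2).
(-5*exp(4) + 5 + 15*exp(2) + 17*exp(6))*exp(-6)/16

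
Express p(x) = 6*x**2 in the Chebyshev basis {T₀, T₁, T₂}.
(3)T₀ + (3)T₂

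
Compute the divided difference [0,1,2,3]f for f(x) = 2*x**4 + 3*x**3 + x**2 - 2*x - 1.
15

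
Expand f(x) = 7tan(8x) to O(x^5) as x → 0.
56*x + 3584*x**3/3 + O(x**5)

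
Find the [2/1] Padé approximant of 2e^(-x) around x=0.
(x**2/3 - 4*x/3 + 2)/(x/3 + 1)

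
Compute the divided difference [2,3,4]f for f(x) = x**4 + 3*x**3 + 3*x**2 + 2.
85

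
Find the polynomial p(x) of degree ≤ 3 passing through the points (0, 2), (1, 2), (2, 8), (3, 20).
3*x**2 - 3*x + 2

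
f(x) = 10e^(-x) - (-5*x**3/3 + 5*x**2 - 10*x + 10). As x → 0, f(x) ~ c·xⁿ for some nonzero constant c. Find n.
4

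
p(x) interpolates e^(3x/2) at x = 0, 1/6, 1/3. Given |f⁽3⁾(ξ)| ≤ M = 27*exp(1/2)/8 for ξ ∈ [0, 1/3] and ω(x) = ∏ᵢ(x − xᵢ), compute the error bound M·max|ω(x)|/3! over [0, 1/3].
sqrt(3)*exp(1/2)/1728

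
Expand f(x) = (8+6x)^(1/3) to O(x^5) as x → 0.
2 + x/2 - x**2/8 + 5*x**3/96 - 5*x**4/192 + O(x**5)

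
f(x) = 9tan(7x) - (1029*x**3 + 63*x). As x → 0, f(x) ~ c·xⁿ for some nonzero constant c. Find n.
5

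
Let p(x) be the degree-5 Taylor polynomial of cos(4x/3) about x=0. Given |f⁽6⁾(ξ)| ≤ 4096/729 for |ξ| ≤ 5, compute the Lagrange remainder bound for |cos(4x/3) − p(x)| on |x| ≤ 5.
800000/6561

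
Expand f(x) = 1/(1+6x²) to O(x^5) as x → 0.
1 - 6*x**2 + 36*x**4 + O(x**5)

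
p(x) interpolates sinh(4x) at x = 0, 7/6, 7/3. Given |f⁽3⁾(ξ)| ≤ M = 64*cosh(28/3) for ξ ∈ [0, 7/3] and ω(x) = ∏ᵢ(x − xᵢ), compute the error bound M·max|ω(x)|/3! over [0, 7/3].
2744*sqrt(3)*cosh(28/3)/729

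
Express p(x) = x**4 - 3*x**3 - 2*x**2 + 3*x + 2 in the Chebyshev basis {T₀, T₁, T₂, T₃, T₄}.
(11/8)T₀ + (3/4)T₁ + (-1/2)T₂ + (-3/4)T₃ + (1/8)T₄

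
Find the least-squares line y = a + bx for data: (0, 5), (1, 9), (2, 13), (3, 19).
a = 23/5, b = 23/5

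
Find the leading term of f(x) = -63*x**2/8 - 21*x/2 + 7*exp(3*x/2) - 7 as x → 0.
63*x**3/16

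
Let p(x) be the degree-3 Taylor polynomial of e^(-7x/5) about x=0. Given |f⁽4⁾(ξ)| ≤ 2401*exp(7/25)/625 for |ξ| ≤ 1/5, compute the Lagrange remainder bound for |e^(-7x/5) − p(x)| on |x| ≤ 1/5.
2401*exp(7/25)/9375000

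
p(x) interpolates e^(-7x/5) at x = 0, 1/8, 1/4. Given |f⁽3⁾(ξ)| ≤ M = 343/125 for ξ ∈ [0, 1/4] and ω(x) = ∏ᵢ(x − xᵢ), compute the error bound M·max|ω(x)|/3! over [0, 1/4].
343*sqrt(3)/1728000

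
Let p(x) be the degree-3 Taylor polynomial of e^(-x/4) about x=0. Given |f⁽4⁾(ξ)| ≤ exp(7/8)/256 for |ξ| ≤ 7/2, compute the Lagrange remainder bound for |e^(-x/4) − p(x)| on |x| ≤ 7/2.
2401*exp(7/8)/98304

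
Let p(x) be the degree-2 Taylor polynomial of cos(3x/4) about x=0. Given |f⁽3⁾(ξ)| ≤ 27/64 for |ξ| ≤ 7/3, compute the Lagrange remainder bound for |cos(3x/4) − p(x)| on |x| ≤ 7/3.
343/384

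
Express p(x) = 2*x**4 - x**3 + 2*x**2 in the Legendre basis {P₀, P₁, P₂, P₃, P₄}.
(16/15)P₀ + (-3/5)P₁ + (52/21)P₂ + (-2/5)P₃ + (16/35)P₄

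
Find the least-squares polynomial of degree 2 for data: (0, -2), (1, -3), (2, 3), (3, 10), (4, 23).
-79/35 + (-139/70)x + (29/14)x²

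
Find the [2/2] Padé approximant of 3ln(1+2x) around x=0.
6*x*(x + 1)/(2*x**2/3 + 2*x + 1)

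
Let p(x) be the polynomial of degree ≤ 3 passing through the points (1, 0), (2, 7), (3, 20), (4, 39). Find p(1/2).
-5/4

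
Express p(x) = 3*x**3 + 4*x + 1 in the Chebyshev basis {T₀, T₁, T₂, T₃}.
T₀ + (25/4)T₁ + (3/4)T₃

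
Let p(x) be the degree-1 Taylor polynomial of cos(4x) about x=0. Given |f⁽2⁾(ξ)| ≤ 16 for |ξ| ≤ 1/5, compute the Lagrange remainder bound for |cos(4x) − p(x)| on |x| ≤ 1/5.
8/25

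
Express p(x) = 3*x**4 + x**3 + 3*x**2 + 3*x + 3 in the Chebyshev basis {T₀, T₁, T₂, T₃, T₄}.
(45/8)T₀ + (15/4)T₁ + (3)T₂ + (1/4)T₃ + (3/8)T₄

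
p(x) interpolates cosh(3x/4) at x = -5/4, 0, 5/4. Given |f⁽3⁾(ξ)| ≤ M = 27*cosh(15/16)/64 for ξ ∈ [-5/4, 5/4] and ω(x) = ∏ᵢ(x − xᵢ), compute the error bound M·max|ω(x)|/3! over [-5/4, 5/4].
125*sqrt(3)*cosh(15/16)/4096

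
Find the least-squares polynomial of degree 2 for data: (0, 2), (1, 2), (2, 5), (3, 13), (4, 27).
81/35 + (-233/70)x + (33/14)x²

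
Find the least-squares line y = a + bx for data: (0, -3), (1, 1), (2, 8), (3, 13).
a = -7/2, b = 11/2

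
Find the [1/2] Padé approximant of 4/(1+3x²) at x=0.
4/(3*x**2 + 1)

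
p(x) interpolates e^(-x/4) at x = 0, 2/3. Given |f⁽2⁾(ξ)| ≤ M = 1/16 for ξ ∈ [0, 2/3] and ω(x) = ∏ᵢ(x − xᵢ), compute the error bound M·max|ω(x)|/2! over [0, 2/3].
1/288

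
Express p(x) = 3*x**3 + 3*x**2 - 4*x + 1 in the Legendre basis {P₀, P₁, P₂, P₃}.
(2)P₀ + (-11/5)P₁ + (2)P₂ + (6/5)P₃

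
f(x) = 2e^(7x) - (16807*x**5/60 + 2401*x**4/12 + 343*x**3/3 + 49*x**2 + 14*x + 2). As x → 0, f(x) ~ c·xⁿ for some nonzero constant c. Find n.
6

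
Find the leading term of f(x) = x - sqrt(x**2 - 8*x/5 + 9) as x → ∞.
4/5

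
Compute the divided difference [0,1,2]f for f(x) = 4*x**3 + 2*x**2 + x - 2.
14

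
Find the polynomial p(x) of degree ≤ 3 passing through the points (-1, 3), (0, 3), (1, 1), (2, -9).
-x**3 - x**2 + 3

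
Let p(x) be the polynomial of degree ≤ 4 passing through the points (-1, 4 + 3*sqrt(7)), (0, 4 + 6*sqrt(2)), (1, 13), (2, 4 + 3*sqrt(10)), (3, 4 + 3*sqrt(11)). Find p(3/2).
-15*sqrt(2)/16 - 15*sqrt(11)/128 + 9*sqrt(7)/128 + 45*sqrt(10)/32 + 661/64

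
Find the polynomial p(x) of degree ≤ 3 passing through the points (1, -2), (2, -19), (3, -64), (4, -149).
-2*x**3 - 2*x**2 + 3*x - 1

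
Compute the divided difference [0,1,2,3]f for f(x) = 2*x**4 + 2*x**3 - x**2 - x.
14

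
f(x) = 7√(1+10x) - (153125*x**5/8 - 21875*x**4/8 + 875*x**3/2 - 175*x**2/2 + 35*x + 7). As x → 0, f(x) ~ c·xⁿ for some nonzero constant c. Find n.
6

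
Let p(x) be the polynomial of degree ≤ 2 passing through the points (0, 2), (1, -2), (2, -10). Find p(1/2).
1/2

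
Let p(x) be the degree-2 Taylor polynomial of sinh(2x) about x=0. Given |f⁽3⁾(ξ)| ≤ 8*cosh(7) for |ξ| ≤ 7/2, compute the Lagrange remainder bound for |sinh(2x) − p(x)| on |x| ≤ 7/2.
343*cosh(7)/6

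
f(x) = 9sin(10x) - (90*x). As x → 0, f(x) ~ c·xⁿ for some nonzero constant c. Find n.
3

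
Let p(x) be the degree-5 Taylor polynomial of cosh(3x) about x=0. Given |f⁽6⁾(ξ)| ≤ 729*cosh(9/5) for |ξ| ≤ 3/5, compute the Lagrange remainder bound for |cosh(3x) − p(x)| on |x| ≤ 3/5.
59049*cosh(9/5)/1250000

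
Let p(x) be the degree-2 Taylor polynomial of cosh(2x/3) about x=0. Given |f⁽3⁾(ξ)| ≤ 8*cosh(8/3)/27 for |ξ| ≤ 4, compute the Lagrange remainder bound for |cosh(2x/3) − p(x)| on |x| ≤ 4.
256*cosh(8/3)/81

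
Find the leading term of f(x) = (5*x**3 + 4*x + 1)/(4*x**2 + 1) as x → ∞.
5*x/4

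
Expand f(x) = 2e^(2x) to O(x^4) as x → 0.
2 + 4*x + 4*x**2 + 8*x**3/3 + O(x**4)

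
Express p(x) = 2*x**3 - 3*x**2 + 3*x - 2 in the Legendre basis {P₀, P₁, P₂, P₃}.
(-3)P₀ + (21/5)P₁ + (-2)P₂ + (4/5)P₃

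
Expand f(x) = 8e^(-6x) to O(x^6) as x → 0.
8 - 48*x + 144*x**2 - 288*x**3 + 432*x**4 - 2592*x**5/5 + O(x**6)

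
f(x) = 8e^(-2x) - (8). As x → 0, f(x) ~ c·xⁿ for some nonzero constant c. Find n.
1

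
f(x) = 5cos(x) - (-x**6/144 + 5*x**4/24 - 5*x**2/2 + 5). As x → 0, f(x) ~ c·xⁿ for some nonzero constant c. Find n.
8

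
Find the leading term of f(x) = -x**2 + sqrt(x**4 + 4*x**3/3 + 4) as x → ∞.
2*x/3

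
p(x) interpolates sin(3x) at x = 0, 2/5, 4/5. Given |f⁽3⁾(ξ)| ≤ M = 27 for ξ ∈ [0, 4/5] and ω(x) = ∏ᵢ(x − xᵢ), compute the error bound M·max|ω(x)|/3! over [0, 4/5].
8*sqrt(3)/125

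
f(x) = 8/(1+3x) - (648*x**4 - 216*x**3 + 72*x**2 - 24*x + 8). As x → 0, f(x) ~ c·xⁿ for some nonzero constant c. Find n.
5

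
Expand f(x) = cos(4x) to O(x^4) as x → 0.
1 - 8*x**2 + O(x**4)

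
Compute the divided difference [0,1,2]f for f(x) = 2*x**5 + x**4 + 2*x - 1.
37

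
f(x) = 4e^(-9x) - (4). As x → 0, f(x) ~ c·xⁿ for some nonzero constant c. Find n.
1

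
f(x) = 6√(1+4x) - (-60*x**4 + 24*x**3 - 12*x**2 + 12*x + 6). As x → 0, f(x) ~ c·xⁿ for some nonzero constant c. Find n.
5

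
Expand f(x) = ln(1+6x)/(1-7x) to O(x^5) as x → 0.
6*x + 24*x**2 + 240*x**3 + 1356*x**4 + O(x**5)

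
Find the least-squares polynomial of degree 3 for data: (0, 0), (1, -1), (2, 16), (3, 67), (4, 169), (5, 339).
-5/126 + (-3067/756)x + (55/126)x² + (301/108)x³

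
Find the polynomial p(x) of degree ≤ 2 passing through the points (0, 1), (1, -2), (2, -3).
x**2 - 4*x + 1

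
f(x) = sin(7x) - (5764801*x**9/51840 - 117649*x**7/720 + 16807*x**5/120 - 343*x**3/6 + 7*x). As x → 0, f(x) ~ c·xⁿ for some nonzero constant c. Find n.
11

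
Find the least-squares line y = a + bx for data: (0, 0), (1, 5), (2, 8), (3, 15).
a = -1/5, b = 24/5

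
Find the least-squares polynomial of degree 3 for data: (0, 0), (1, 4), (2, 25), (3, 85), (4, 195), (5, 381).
-5/126 + (821/756)x + (-43/252)x² + (82/27)x³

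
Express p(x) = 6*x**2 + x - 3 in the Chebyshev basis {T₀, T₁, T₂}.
T₁ + (3)T₂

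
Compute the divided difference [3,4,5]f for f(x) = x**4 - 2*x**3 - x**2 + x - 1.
72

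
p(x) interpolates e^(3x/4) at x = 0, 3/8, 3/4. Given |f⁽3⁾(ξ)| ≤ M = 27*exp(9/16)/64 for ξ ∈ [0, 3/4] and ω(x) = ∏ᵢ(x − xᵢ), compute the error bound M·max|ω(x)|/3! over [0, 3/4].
27*sqrt(3)*exp(9/16)/32768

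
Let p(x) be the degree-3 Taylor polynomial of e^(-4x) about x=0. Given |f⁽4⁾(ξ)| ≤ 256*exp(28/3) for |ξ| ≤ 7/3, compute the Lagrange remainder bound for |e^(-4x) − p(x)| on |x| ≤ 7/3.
76832*exp(28/3)/243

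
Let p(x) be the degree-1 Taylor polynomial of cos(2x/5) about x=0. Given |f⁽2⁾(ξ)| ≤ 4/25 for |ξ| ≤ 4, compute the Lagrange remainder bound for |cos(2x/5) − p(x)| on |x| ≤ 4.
32/25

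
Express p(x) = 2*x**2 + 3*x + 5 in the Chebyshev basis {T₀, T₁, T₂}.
(6)T₀ + (3)T₁ + T₂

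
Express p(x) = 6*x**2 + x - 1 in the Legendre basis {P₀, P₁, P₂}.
P₀ + P₁ + (4)P₂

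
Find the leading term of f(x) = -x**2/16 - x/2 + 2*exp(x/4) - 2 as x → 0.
x**3/192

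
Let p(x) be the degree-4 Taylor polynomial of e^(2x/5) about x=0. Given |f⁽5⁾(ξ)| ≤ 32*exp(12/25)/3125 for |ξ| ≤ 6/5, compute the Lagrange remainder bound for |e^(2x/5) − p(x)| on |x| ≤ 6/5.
10368*exp(12/25)/48828125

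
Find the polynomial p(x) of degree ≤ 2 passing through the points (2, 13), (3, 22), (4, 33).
x**2 + 4*x + 1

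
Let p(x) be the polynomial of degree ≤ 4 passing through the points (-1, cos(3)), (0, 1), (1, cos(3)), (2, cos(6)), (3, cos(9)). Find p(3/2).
93*cos(3)/128 - 5/32 - 5*cos(9)/128 + 15*cos(6)/32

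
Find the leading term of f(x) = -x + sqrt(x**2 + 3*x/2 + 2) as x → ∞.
3/4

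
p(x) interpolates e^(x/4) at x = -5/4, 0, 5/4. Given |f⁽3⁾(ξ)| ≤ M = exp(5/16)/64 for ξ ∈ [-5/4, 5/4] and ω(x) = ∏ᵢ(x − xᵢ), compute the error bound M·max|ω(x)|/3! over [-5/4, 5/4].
125*sqrt(3)*exp(5/16)/110592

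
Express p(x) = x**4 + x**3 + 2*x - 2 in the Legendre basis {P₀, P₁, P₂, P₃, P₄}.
(-9/5)P₀ + (13/5)P₁ + (4/7)P₂ + (2/5)P₃ + (8/35)P₄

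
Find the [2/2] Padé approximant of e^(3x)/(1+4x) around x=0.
(129*x**2/76 + 77*x/38 + 1)/(-287*x**2/76 + 115*x/38 + 1)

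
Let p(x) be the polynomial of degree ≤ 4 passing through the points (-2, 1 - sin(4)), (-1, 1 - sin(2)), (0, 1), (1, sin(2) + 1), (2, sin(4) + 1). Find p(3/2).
5*sin(4)/16 + 7*sin(2)/8 + 1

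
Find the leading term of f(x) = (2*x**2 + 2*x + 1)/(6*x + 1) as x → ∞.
x/3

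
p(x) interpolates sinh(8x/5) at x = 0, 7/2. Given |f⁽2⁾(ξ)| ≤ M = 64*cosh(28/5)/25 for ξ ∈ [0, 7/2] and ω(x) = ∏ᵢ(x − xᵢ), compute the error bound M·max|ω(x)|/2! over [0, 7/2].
98*cosh(28/5)/25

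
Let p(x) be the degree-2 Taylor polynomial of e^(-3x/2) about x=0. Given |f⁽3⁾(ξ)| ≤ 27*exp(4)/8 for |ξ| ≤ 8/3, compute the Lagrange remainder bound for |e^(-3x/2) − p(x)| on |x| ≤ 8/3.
32*exp(4)/3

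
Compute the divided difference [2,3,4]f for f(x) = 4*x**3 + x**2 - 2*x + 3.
37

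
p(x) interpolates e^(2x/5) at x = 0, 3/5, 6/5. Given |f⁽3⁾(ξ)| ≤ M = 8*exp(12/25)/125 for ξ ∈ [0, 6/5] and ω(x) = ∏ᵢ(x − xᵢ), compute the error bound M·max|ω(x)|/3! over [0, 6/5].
8*sqrt(3)*exp(12/25)/15625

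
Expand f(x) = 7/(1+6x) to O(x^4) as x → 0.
7 - 42*x + 252*x**2 - 1512*x**3 + O(x**4)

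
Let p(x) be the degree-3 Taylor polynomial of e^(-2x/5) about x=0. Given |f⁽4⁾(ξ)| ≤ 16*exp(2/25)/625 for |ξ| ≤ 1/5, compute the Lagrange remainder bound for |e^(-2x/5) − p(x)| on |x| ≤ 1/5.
2*exp(2/25)/1171875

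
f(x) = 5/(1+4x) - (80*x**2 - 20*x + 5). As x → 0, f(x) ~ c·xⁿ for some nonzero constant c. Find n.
3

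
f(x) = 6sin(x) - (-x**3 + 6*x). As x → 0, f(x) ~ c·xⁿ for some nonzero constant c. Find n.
5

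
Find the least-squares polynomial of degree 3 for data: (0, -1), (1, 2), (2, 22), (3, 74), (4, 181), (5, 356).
-1 + (15/14)x + (-13/14)x² + (3)x³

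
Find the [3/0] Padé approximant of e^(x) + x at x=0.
x**3/6 + x**2/2 + 2*x + 1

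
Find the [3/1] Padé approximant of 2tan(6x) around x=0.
144*x**3 + 12*x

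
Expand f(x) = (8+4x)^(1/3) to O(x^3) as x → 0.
2 + x/3 - x**2/18 + O(x**3)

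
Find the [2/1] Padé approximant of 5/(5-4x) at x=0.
1/(1 - 4*x/5)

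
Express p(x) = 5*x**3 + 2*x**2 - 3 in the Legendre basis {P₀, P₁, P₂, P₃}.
(-7/3)P₀ + (3)P₁ + (4/3)P₂ + (2)P₃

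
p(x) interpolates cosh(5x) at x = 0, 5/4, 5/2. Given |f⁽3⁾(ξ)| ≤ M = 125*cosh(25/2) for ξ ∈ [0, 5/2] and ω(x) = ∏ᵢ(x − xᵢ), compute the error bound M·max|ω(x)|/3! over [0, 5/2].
15625*sqrt(3)*cosh(25/2)/1728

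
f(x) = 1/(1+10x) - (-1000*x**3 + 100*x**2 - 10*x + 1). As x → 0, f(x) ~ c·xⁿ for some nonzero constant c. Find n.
4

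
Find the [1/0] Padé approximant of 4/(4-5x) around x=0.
5*x/4 + 1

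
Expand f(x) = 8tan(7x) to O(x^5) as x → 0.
56*x + 2744*x**3/3 + O(x**5)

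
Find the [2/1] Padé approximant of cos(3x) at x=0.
1 - 9*x**2/2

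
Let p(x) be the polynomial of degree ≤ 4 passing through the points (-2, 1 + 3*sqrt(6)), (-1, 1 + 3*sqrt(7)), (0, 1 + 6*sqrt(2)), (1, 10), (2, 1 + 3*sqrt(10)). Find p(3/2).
-105*sqrt(2)/32 - 15*sqrt(6)/128 + 21*sqrt(7)/32 + 105*sqrt(10)/128 + 347/32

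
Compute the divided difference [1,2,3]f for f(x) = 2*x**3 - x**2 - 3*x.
11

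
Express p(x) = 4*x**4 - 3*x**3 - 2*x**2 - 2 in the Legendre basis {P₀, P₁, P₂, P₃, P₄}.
(-28/15)P₀ + (-9/5)P₁ + (20/21)P₂ + (-6/5)P₃ + (32/35)P₄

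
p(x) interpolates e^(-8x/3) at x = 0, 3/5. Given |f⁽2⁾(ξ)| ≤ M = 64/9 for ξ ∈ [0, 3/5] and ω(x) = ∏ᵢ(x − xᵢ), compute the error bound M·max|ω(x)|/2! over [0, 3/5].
8/25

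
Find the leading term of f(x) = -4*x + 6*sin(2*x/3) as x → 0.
-8*x**3/27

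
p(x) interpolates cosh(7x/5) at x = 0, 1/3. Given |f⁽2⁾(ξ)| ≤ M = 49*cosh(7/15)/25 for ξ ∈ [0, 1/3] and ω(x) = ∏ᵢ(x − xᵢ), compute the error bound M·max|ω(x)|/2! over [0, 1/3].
49*cosh(7/15)/1800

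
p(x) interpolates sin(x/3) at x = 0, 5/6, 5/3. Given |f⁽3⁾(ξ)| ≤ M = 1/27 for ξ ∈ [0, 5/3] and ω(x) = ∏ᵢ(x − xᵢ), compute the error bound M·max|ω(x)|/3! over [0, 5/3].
125*sqrt(3)/157464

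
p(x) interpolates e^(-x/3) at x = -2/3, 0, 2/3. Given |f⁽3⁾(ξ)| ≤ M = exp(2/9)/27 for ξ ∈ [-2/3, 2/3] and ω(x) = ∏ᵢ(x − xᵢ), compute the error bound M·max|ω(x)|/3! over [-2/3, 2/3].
8*sqrt(3)*exp(2/9)/19683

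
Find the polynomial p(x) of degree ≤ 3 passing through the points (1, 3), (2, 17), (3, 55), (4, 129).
2*x**3 + 1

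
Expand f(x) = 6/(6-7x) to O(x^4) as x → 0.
1 + 7*x/6 + 49*x**2/36 + 343*x**3/216 + O(x**4)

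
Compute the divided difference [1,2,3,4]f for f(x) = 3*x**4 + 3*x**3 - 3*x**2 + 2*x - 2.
33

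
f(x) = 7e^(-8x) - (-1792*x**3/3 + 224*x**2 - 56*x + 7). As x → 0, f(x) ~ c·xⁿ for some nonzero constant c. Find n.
4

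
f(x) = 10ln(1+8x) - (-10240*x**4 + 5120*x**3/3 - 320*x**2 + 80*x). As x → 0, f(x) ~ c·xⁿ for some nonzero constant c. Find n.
5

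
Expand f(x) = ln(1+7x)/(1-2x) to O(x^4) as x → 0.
7*x - 21*x**2/2 + 280*x**3/3 + O(x**4)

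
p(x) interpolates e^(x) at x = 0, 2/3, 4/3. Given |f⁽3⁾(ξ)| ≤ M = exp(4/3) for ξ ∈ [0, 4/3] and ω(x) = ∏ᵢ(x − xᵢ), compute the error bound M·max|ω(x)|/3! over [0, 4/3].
8*sqrt(3)*exp(4/3)/729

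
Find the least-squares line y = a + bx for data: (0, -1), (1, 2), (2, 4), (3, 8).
a = -11/10, b = 29/10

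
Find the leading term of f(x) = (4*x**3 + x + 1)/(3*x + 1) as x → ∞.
4*x**2/3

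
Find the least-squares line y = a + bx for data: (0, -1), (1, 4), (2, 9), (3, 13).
a = -4/5, b = 47/10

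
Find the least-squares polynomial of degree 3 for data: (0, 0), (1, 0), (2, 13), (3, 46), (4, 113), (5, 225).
-23/126 + (-673/756)x + (-43/252)x² + (101/54)x³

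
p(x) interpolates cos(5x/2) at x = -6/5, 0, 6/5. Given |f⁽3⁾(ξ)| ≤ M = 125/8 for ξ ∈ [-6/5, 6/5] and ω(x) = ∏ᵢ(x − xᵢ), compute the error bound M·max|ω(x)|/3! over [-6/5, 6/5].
sqrt(3)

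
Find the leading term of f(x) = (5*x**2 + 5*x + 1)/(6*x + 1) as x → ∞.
5*x/6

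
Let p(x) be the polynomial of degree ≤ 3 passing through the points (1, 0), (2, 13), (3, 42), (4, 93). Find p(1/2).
-19/8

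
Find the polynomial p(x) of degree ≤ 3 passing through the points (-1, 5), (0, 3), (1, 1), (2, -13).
3 - 2*x**3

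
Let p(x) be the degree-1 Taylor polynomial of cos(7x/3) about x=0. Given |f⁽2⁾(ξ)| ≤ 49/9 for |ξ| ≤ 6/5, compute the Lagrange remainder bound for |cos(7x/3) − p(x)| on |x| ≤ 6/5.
98/25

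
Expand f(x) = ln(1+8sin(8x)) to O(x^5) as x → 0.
64*x - 2048*x**2 + 260096*x**3/3 - 12451840*x**4/3 + O(x**5)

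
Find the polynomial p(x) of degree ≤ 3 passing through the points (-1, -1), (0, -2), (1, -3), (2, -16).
-2*x**3 + x - 2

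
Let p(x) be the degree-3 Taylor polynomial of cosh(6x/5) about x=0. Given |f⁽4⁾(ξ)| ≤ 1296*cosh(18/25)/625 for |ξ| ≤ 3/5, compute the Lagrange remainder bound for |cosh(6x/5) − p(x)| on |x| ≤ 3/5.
4374*cosh(18/25)/390625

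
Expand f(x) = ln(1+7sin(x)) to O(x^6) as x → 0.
7*x - 49*x**2/2 + 679*x**3/6 - 7105*x**4/12 + 79303*x**5/24 + O(x**6)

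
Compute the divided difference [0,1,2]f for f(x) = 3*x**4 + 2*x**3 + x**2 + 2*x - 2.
28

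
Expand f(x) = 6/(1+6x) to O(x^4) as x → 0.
6 - 36*x + 216*x**2 - 1296*x**3 + O(x**4)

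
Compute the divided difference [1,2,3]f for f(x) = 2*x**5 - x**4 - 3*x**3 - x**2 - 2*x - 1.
136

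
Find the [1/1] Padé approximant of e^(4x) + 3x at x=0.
(41*x/7 + 1)/(1 - 8*x/7)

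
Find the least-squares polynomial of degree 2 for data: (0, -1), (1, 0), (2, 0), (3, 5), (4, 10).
-26/35 + (-71/70)x + (13/14)x²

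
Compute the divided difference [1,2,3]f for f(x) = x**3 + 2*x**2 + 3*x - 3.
8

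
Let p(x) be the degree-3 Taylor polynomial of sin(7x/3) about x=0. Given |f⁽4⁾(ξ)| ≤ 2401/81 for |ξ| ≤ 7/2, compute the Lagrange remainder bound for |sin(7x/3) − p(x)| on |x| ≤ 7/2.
5764801/31104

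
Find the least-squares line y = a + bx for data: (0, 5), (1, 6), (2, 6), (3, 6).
a = 53/10, b = 3/10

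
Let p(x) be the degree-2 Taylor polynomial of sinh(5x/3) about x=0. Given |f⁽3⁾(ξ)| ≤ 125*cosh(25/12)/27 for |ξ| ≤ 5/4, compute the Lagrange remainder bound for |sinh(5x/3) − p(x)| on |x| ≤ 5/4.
15625*cosh(25/12)/10368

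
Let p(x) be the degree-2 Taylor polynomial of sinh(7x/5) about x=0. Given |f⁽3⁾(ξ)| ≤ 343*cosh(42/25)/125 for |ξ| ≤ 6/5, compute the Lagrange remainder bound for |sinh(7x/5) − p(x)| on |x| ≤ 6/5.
12348*cosh(42/25)/15625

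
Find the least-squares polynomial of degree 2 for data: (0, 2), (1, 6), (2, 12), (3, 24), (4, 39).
11/5 + (6/5)x + (2)x²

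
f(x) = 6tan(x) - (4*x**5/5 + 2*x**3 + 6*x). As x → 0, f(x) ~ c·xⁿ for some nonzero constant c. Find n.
7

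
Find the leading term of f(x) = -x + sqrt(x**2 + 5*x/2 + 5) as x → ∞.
5/4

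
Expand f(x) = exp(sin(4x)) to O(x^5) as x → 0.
1 + 4*x + 8*x**2 - 32*x**4 + O(x**5)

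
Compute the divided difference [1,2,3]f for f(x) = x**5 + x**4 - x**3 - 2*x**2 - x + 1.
107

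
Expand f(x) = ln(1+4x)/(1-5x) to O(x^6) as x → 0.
4*x + 12*x**2 + 244*x**3/3 + 1028*x**4/3 + 28772*x**5/15 + O(x**6)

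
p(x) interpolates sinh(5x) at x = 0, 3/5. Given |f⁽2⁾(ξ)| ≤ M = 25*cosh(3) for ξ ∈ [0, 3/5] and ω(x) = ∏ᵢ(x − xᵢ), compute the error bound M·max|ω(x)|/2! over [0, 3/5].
9*cosh(3)/8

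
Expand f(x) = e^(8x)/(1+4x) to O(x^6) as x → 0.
1 + 4*x + 16*x**2 + 64*x**3/3 + 256*x**4/3 - 1024*x**5/15 + O(x**6)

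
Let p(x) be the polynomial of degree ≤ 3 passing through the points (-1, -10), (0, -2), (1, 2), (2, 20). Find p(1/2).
-5/8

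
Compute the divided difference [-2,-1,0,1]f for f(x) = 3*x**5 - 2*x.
15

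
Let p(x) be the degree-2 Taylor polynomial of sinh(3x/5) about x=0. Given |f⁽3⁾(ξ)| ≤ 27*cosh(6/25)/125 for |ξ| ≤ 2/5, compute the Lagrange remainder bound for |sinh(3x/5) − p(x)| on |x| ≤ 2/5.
36*cosh(6/25)/15625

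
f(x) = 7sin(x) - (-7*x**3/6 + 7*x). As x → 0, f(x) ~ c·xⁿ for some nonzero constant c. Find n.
5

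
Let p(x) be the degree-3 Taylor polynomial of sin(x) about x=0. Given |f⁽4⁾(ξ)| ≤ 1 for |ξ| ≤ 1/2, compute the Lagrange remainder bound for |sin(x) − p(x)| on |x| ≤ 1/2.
1/384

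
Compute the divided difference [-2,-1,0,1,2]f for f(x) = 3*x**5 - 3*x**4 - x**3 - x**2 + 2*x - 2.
-3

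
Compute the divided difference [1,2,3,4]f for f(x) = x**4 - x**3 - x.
9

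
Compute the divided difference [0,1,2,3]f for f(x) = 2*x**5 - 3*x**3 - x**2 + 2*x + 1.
47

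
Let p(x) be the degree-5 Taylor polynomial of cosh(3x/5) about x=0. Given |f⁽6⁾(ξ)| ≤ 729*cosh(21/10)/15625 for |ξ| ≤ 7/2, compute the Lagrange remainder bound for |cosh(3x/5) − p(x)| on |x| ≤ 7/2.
9529569*cosh(21/10)/80000000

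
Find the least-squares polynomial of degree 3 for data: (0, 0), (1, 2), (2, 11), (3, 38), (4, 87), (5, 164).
3/14 + (-121/84)x + (10/7)x² + (13/12)x³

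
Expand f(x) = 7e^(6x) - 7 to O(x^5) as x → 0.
42*x + 126*x**2 + 252*x**3 + 378*x**4 + O(x**5)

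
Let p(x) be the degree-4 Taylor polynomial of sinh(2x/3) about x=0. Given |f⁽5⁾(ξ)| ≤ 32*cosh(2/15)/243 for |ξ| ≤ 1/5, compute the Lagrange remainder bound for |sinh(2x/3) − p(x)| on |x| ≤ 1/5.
4*cosh(2/15)/11390625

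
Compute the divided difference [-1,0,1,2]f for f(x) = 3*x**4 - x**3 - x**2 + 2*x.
5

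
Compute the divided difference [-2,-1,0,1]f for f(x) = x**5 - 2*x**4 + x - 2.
9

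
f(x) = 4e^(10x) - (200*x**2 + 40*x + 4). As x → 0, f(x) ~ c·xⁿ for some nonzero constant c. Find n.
3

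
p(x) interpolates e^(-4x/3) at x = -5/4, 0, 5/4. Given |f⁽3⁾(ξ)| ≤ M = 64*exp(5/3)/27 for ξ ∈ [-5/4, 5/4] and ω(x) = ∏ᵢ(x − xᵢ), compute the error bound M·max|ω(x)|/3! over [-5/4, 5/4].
125*sqrt(3)*exp(5/3)/729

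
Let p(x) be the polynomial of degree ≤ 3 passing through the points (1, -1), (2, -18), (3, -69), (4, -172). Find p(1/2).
3/8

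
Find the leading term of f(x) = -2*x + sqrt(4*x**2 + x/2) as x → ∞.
1/8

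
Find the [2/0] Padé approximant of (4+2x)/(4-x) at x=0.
3*x**2/16 + 3*x/4 + 1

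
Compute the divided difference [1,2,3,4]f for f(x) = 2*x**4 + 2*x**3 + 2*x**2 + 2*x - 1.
22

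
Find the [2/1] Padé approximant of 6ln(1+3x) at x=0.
9*x*(x + 2)/(2*x + 1)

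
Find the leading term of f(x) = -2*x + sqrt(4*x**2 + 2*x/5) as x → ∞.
1/10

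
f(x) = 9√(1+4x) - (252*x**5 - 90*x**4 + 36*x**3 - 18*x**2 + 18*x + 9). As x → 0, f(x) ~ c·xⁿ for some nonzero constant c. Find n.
6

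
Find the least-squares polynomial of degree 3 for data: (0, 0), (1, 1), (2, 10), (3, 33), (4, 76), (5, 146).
-2/63 + (-253/378)x + (187/252)x² + (113/108)x³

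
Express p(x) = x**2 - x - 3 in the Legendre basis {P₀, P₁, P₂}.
(-8/3)P₀ - P₁ + (2/3)P₂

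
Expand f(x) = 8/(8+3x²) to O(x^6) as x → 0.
1 - 3*x**2/8 + 9*x**4/64 + O(x**6)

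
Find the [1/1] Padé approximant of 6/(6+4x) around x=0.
1/(2*x/3 + 1)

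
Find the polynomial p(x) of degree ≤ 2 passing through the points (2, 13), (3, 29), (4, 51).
3*x**2 + x - 1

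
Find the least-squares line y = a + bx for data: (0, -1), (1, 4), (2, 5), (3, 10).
a = -3/5, b = 17/5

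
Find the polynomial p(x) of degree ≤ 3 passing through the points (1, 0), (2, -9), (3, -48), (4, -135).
-3*x**3 + 3*x**2 + 3*x - 3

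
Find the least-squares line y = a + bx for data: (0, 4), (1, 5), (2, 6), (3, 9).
a = 18/5, b = 8/5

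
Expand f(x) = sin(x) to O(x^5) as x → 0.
x - x**3/6 + O(x**5)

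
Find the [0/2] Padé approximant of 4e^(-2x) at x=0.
4/(2*x**2 + 2*x + 1)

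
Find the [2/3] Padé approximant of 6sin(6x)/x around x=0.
(36 - 756*x**2/5)/(9*x**2/5 + 1)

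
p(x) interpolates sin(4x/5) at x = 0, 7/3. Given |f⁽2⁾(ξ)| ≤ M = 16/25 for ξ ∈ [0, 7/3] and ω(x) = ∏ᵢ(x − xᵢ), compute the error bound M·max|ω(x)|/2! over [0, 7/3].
98/225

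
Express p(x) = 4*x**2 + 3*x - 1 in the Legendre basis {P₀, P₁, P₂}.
(1/3)P₀ + (3)P₁ + (8/3)P₂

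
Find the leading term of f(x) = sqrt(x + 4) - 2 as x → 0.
x/4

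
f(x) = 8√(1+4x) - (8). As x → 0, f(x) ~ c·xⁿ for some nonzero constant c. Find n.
1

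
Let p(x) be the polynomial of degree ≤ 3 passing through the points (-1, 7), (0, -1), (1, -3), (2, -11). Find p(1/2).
-2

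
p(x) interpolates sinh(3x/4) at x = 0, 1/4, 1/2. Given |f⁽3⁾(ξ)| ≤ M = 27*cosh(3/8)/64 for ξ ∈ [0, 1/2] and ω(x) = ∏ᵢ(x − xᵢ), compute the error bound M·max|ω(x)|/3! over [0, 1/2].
sqrt(3)*cosh(3/8)/4096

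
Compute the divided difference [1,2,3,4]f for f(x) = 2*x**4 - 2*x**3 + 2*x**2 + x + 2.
18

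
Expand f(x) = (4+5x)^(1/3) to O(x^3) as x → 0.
2**(2/3) + 5*2**(2/3)*x/12 - 25*2**(2/3)*x**2/144 + O(x**3)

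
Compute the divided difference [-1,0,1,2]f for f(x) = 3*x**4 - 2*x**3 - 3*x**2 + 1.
4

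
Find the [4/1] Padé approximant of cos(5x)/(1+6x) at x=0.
(625*x**4/24 - 25*x**2/2 + 1)/(6*x + 1)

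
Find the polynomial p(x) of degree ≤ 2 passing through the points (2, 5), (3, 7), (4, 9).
2*x + 1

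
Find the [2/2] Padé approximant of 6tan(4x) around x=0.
24*x/(1 - 16*x**2/3)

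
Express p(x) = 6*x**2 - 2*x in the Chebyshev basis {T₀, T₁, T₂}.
(3)T₀ + (-2)T₁ + (3)T₂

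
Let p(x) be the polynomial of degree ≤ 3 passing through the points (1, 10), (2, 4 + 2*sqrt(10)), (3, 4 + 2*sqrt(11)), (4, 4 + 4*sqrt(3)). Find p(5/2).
-sqrt(3)/4 + 9*sqrt(10)/8 + 29/8 + 9*sqrt(11)/8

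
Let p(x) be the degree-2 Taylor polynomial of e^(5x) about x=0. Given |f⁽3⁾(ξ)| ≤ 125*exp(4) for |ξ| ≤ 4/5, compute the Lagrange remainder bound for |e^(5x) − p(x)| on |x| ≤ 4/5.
32*exp(4)/3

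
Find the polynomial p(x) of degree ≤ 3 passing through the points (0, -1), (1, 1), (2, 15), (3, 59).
3*x**3 - 3*x**2 + 2*x - 1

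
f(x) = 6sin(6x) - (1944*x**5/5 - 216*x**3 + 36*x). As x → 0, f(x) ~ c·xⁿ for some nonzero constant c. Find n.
7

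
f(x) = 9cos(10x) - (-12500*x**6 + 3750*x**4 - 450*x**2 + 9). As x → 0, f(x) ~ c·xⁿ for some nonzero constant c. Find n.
8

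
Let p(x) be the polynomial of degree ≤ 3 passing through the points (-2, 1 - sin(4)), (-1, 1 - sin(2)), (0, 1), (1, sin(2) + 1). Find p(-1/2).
-5*sin(2)/8 + sin(4)/16 + 1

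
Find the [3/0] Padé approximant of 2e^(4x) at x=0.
64*x**3/3 + 16*x**2 + 8*x + 2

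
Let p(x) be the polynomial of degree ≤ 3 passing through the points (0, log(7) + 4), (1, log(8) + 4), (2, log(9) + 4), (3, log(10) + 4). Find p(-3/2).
log(5064403678929*2**(3/8)*3**(7/8)*5**(13/16)*7**(9/16)/34359738368000) + 4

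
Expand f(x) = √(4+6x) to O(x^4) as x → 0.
2 + 3*x/2 - 9*x**2/16 + 27*x**3/64 + O(x**4)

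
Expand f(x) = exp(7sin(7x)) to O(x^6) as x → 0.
1 + 49*x + 2401*x**2/2 + 19208*x**3 + 1764735*x**4/8 + 28118111*x**5/15 + O(x**6)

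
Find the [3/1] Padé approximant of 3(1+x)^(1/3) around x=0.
(-x**3/27 + x**2/3 + 3*x + 3)/(2*x/3 + 1)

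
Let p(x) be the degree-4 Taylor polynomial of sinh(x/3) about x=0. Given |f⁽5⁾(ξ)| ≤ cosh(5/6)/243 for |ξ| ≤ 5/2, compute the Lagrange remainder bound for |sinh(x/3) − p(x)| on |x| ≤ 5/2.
625*cosh(5/6)/186624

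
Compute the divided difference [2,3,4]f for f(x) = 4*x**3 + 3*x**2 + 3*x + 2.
39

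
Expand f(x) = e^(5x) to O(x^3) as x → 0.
1 + 5*x + 25*x**2/2 + O(x**3)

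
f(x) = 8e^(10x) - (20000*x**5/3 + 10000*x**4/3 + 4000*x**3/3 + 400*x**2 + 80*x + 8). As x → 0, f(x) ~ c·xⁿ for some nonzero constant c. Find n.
6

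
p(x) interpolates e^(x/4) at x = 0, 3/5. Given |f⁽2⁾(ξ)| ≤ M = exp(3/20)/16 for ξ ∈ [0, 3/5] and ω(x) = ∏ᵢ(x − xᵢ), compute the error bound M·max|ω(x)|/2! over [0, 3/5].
9*exp(3/20)/3200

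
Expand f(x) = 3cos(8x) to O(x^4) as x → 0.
3 - 96*x**2 + O(x**4)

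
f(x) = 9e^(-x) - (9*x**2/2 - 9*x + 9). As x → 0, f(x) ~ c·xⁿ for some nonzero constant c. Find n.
3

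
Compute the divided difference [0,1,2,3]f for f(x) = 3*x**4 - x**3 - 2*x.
17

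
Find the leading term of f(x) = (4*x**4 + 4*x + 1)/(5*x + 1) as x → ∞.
4*x**3/5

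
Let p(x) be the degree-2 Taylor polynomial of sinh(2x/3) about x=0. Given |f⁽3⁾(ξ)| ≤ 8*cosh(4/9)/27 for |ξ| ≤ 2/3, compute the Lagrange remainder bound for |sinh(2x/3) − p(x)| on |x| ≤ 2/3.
32*cosh(4/9)/2187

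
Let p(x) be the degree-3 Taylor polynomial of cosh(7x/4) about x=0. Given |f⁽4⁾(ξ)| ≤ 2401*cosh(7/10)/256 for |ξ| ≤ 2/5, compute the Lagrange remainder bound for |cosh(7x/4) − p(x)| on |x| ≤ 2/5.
2401*cosh(7/10)/240000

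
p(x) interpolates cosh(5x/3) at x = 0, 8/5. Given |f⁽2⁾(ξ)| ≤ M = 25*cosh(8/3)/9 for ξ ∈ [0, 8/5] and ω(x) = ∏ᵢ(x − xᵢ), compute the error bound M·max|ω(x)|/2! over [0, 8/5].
8*cosh(8/3)/9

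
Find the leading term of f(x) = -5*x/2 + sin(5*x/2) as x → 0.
-125*x**3/48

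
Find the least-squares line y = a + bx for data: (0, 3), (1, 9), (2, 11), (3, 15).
a = 19/5, b = 19/5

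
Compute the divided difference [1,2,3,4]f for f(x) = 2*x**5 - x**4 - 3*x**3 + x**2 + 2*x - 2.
117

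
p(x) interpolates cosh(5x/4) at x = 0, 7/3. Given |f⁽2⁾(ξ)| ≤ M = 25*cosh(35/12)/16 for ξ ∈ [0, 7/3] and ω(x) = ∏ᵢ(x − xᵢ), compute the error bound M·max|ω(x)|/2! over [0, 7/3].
1225*cosh(35/12)/1152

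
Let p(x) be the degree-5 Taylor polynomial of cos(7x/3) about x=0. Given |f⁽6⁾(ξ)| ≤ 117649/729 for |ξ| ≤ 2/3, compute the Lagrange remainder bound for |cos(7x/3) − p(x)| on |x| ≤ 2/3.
470596/23914845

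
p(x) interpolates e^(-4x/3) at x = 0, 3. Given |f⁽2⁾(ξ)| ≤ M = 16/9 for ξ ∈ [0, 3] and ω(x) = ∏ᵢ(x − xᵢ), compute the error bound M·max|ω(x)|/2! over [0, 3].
2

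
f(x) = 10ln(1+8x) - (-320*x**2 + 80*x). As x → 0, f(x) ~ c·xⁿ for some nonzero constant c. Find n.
3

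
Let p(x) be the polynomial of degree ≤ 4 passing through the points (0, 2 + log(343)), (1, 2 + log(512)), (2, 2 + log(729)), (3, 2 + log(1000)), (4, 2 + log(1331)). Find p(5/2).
2 + log(405*11**(113/128)*3**(7/32)*5**(13/32)*7**(9/128)/11)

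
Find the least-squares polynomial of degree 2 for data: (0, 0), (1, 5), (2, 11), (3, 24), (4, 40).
12/35 + (113/70)x + (29/14)x²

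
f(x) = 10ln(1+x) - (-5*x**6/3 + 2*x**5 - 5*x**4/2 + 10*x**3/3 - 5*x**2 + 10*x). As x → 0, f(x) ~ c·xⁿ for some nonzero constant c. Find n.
7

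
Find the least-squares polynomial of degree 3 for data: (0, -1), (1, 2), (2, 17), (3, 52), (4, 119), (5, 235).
-83/63 + (203/54)x + (-389/252)x² + (221/108)x³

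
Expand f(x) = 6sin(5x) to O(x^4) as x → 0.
30*x - 125*x**3 + O(x**4)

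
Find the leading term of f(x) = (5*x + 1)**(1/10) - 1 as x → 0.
x/2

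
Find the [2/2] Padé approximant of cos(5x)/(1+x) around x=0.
(-2825*x**2/276 - 25*x/138 + 1)/(25*x**2/12 + 113*x/138 + 1)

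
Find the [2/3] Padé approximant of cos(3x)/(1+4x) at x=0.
(1 - 15*x**2/4)/(3*x**3 + 3*x**2/4 + 4*x + 1)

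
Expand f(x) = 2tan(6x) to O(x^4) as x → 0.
12*x + 144*x**3 + O(x**4)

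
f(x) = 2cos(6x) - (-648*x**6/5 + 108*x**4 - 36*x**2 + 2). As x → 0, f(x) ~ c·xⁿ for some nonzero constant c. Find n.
8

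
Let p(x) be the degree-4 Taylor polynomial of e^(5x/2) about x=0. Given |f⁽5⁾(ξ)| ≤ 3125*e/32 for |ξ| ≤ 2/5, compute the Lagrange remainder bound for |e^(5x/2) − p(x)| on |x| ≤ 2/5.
e/120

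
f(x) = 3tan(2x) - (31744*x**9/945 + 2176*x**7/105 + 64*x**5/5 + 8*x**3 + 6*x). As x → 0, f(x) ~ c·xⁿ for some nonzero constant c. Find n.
11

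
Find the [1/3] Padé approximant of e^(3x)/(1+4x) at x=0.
(13*x/12 + 1)/(43*x**3/8 - 77*x**2/12 + 25*x/12 + 1)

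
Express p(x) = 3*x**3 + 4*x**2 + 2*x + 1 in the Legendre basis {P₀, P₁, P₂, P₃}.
(7/3)P₀ + (19/5)P₁ + (8/3)P₂ + (6/5)P₃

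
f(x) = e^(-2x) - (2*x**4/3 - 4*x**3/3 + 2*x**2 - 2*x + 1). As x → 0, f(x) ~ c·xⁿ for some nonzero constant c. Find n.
5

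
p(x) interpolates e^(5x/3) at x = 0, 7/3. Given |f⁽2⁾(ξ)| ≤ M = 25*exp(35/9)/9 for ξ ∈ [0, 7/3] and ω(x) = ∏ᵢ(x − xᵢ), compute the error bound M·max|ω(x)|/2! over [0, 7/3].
1225*exp(35/9)/648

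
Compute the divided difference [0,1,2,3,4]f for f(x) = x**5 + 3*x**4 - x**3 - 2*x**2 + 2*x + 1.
13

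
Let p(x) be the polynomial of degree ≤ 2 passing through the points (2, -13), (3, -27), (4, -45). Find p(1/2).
1/2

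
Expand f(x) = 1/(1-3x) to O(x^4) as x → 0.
1 + 3*x + 9*x**2 + 27*x**3 + O(x**4)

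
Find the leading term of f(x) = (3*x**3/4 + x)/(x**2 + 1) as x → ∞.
3*x/4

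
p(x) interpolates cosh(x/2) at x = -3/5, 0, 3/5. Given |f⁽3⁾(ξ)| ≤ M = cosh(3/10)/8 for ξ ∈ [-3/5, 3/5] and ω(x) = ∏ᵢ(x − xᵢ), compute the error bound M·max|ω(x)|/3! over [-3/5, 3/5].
sqrt(3)*cosh(3/10)/1000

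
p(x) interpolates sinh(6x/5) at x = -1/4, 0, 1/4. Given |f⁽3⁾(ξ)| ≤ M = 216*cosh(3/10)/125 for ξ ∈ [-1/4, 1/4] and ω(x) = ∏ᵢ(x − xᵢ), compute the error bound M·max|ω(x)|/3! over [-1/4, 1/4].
sqrt(3)*cosh(3/10)/1000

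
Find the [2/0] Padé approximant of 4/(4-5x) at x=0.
25*x**2/16 + 5*x/4 + 1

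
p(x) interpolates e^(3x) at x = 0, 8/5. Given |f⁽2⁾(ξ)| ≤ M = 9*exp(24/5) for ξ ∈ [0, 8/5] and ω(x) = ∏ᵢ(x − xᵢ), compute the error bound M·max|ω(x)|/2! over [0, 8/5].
72*exp(24/5)/25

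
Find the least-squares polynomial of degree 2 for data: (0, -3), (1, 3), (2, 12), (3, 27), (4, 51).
-12/5 + (6/5)x + (3)x²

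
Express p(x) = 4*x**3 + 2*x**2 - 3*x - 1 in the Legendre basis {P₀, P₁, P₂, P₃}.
(-1/3)P₀ + (-3/5)P₁ + (4/3)P₂ + (8/5)P₃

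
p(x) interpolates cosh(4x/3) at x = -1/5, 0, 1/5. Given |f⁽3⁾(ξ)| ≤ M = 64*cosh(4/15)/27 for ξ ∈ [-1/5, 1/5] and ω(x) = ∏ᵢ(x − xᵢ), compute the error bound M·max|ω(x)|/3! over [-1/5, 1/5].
64*sqrt(3)*cosh(4/15)/91125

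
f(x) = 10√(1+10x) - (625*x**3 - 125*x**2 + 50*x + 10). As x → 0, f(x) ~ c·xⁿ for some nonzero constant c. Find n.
4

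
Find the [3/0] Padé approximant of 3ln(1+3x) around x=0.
9*x*(6*x**2 - 3*x + 2)/2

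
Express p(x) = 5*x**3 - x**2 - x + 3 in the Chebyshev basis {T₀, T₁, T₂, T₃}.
(5/2)T₀ + (11/4)T₁ + (-1/2)T₂ + (5/4)T₃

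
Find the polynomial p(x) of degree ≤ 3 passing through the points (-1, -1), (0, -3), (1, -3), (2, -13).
-2*x**3 + x**2 + x - 3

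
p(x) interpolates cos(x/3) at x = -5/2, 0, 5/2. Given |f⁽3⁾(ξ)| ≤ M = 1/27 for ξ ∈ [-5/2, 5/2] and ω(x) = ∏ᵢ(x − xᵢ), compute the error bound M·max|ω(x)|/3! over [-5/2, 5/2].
125*sqrt(3)/5832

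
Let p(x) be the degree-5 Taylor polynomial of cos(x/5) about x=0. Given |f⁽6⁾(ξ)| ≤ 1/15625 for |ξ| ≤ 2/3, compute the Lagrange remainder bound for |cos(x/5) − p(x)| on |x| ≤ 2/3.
4/512578125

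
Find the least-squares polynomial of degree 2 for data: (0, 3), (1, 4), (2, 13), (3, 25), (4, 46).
103/35 + (-111/70)x + (43/14)x²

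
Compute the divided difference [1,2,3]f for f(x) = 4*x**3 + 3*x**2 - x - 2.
27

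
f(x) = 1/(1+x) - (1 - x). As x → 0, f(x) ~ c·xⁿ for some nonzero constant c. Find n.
2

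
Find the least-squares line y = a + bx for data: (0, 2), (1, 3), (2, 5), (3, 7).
a = 17/10, b = 17/10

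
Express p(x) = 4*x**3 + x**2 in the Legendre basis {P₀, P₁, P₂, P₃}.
(1/3)P₀ + (12/5)P₁ + (2/3)P₂ + (8/5)P₃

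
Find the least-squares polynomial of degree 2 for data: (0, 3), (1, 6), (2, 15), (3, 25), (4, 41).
20/7 + (25/14)x + (27/14)x²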